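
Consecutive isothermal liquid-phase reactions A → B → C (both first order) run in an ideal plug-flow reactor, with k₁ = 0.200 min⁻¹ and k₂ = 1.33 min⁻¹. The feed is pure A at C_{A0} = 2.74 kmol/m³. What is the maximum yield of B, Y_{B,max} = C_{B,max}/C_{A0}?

At the optimum, C_{B,max}/C_{A0} = (k₁/k₂)^[k₂/(k₂−k₁)].
= (0.200/1.33)^(1.33/(1.33−0.200)) = (0.1504)^(1.177) = 0.1075.

0.108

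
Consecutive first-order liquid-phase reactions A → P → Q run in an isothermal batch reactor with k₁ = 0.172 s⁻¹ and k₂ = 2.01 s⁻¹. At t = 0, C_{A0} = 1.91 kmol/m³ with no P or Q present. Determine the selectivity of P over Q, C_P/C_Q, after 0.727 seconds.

The intermediate concentration in a first-order A→B→C sequence is C_P = k₁C_{A0}(e^(−k₁t) − e^(−k₂t))/(k₂−k₁).
e^(−k₁t) = e^(−0.172×0.727) = e^(−0.1250) = 0.8825; e^(−k₂t) = e^(−1.461) = 0.2319.
C_P = 0.172×1.91/(2.01−0.172) × (0.8825−0.2319) = 0.1787×0.6505 = 0.1163 kmol/m³.
C_A = C_{A0}e^(−k₁t) = 1.685 kmol/m³, so C_Q = C_{A0}−C_A−C_P = 0.1082 kmol/m³; C_P/C_Q = 1.07.

1.07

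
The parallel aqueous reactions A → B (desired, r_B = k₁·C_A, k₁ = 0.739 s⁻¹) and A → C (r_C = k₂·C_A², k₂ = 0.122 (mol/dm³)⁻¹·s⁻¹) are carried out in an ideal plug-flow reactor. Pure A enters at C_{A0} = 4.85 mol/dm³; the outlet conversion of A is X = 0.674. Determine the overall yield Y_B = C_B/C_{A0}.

0.445

C_A = C_{A0}(1−X) = 1.581 mol/dm³.
Along a PFR/batch, dC_B/dC_A = −r_B/(r_B+r_C) = −k₁/(k₁+k₂·C_A).
Integrating from C_{A0} to C_A: C_B = (0.739/0.122)·ln[(0.739+0.122·4.85)/(0.739+0.122·1.58)] = 6.057·ln(1.331/0.9319) = 2.158 mol/dm³.
Y_B = C_B/C_{A0} = 2.158/4.85 = 0.445.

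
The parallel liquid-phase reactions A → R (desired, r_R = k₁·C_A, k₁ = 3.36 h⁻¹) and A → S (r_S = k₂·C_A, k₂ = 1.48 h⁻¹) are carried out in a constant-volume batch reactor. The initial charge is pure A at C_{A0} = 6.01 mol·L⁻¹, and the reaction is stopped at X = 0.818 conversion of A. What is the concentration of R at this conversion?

3.41 mol·L⁻¹

C_A = C_{A0}(1−X) = 1.094 mol·L⁻¹.
Both paths are first order in A, so the instantaneous fraction to R is constant: dC_R/d(−C_A) = k₁/(k₁+k₂) = 0.6942.
C_R = 0.6942·(C_{A0}−C_A) = 0.6942×4.916 = 3.41 mol·L⁻¹.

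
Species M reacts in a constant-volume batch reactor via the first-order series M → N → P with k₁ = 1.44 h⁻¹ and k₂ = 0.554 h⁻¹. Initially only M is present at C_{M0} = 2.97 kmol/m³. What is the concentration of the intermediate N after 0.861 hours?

1.60 kmol/m³

For first-order series with pure M initially, C_N(t) = k₁C_{M0}/(k₂−k₁)·(e^(−k₁t) − e^(−k₂t)).
e^(−k₁t) = e^(−1.44×0.861) = e^(−1.240) = 0.2894; e^(−k₂t) = e^(−0.4770) = 0.6206.
C_N = 1.44×2.97/(0.554−1.44) × (0.2894−0.6206) = (-4.827)×(-0.3312) = 1.599 kmol/m³.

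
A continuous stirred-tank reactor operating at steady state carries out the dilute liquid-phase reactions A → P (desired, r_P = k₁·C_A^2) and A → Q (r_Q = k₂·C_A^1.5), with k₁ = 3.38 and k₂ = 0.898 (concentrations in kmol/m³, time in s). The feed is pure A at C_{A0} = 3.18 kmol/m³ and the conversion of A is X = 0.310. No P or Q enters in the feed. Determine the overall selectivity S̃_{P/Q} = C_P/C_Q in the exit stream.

5.58

Exit C_A = C_{A0}(1−X) = 3.18×0.690 = 2.194 kmol/m³.
Rates in a CSTR are evaluated at the outlet concentration: r_P = 3.38×2.194^2 = 16.27, r_Q = 0.898×2.194^1.5 = 2.919.
Overall selectivity = C_P/C_Q = r_Pτ/(r_Qτ) = r_P/r_Q = 5.58.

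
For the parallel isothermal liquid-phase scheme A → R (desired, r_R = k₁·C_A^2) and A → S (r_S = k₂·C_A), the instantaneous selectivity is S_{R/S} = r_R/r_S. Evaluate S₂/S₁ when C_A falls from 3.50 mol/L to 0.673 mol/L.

0.192

S_{R/S} = (k₁/k₂)·C_A, so S₂/S₁ = (C_{A,2}/C_{A,1}).
= 0.673/3.50 = 0.192.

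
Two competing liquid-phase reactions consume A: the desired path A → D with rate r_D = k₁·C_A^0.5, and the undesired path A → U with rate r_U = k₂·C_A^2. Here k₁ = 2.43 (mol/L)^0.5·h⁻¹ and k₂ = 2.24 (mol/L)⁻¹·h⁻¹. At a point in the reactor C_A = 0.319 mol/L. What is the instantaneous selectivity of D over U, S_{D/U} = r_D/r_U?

S_{D/U} = r_D/r_U = (k₁·C_A^0.5)/(k₂·C_A^2) = (k₁/k₂)·C_A^-1.5.
= (2.43×0.3190^0.5) / (2.24×0.3190^2) = 1.372/0.2279 = 6.02.
The undesired path is higher order in A, so low C_A (CSTR or dilute feed) favours D.

6.02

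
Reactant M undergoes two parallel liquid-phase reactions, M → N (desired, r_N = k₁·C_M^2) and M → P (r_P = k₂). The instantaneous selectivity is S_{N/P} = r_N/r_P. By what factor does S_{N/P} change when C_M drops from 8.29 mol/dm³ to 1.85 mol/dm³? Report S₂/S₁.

S_{N/P} = (k₁/k₂)·C_M^2, so S₂/S₁ = (C_{M,2}/C_{M,1})^2.
= (1.85/8.29)^2 = (0.2232)^2 = 0.0498.
Selectivity toward N falls as C_M falls — high-concentration operation is favoured.

0.0498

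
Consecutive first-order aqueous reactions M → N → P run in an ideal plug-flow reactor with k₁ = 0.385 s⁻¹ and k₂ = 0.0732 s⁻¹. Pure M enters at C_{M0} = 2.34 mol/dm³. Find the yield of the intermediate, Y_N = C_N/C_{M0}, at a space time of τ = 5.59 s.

0.677

For first-order series with pure M initially, C_N(τ) = k₁C_{M0}/(k₂−k₁)·(e^(−k₁τ) − e^(−k₂τ)).
e^(−k₁τ) = e^(−0.385×5.59) = e^(−2.152) = 0.1162; e^(−k₂τ) = e^(−0.4092) = 0.6642.
C_N = 0.385×2.34/(0.0732−0.385) × (0.1162−0.6642) = (-2.889)×(-0.5480) = 1.583 mol/dm³.
Y_N = C_N/C_{M0} = 1.583/2.34 = 0.677.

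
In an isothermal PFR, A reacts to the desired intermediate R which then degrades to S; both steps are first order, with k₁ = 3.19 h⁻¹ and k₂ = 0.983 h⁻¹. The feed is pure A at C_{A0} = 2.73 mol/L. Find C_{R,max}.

For a first-order series the maximum intermediate yield is C_{R,max}/C_{A0} = (k₁/k₂)^[k₂/(k₂−k₁)].
= (3.19/0.983)^(0.983/(0.983−3.19)) = (3.245)^(-0.4454) = 0.5920.
C_{R,max} = 0.5920×2.73 = 1.62 mol/L.

1.62 mol/L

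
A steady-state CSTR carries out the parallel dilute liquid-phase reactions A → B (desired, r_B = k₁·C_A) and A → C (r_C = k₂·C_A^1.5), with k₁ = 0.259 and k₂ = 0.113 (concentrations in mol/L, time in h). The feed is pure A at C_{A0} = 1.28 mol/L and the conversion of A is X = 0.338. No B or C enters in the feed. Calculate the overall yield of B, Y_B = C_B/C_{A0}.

Exit C_A = C_{A0}(1−X) = 1.28×0.662 = 0.8474 mol/L.
In a CSTR the entire volume is at exit conditions, so r_B = 0.259×0.8474 = 0.2195 and r_C = 0.113×0.8474^1.5 = 0.08814.
Fraction of consumed A going to B: r_B/(r_B+r_C) = 0.7135.
C_B = 0.7135·C_{A0}·X = 0.7135×1.28×0.338 = 0.309 mol/L; Y_B = C_B/C_{A0} = 0.241.

0.241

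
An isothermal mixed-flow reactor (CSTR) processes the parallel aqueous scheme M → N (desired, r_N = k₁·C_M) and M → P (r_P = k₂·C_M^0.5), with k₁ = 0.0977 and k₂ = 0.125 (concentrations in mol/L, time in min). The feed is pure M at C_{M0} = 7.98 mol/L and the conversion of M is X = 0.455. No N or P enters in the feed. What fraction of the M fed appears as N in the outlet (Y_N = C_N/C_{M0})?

0.282

Exit C_M = C_{M0}(1−X) = 7.98×0.545 = 4.349 mol/L.
In a CSTR the entire volume is at exit conditions, so r_N = 0.0977×4.349 = 0.4249 and r_P = 0.125×4.349^0.5 = 0.2607.
Fraction of consumed M going to N: r_N/(r_N+r_P) = 0.6198.
C_N = 0.6198·C_{M0}·X = 0.6198×7.98×0.455 = 2.25 mol/L; Y_N = C_N/C_{M0} = 0.282.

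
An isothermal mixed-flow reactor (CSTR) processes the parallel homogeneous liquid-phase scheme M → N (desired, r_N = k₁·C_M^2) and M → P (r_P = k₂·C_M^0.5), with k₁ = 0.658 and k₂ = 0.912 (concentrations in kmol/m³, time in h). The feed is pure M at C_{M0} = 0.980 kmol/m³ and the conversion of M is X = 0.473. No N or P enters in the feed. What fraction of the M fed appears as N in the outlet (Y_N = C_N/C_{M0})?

Exit C_M = C_{M0}(1−X) = 0.980×0.527 = 0.5165 kmol/m³.
A CSTR operates uniformly at the exit composition, giving r_N = 0.1755 and r_P = 0.6554 (each k·C_M^n at C_M = 0.5165).
Fraction of consumed M going to N: r_N/(r_N+r_P) = 0.2112.
C_N = 0.2112·C_{M0}·X = 0.2112×0.980×0.473 = 0.0979 kmol/m³; Y_N = C_N/C_{M0} = 0.0999.

0.0999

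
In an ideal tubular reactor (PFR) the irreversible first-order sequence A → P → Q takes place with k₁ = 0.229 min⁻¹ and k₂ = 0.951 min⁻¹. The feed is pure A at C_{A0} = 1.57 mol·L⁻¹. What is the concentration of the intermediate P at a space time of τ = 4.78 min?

0.161 mol·L⁻¹

The intermediate concentration in a first-order A→B→C sequence is C_P = k₁C_{A0}(e^(−k₁τ) − e^(−k₂τ))/(k₂−k₁).
e^(−k₁τ) = e^(−0.229×4.78) = e^(−1.095) = 0.3347; e^(−k₂τ) = e^(−4.546) = 0.01061.
C_P = 0.229×1.57/(0.951−0.229) × (0.3347−0.01061) = 0.4980×0.3241 = 0.1614 mol·L⁻¹.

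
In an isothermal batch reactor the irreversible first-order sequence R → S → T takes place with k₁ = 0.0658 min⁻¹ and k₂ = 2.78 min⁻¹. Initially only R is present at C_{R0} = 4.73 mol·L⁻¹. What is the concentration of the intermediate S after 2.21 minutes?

0.0989 mol·L⁻¹

The intermediate concentration in a first-order A→B→C sequence is C_S = k₁C_{R0}(e^(−k₁t) − e^(−k₂t))/(k₂−k₁).
e^(−k₁t) = e^(−0.0658×2.21) = e^(−0.1454) = 0.8647; e^(−k₂t) = e^(−6.144) = 0.002147.
C_S = 0.0658×4.73/(2.78−0.0658) × (0.8647−0.002147) = 0.1147×0.8625 = 0.09890 mol·L⁻¹.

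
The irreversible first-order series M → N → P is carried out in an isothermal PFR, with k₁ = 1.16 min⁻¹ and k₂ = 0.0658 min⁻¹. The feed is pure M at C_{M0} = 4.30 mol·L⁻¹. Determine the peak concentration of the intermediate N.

For a first-order series the maximum intermediate yield is C_{N,max}/C_{M0} = (k₁/k₂)^[k₂/(k₂−k₁)].
= (1.16/0.0658)^(0.0658/(0.0658−1.16)) = (17.63)^(-0.06014) = 0.8415.
C_{N,max} = 0.8415×4.30 = 3.62 mol·L⁻¹.

3.62 mol·L⁻¹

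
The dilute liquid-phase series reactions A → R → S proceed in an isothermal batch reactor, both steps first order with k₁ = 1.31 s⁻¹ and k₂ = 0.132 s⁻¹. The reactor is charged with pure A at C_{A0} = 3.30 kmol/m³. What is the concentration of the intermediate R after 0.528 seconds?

1.59 kmol/m³

The intermediate concentration in a first-order A→B→C sequence is C_R = k₁C_{A0}(e^(−k₁t) − e^(−k₂t))/(k₂−k₁).
e^(−k₁t) = e^(−1.31×0.528) = e^(−0.6917) = 0.5007; e^(−k₂t) = e^(−0.06970) = 0.9327.
C_R = 1.31×3.30/(0.132−1.31) × (0.5007−0.9327) = (-3.670)×(-0.4319) = 1.585 kmol/m³.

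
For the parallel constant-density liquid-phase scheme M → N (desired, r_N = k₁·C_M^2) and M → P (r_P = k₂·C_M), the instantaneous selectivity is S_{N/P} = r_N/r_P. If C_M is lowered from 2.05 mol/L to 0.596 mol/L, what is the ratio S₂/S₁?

S_{N/P} = (k₁/k₂)·C_M, so S₂/S₁ = (C_{M,2}/C_{M,1}).
= 0.596/2.05 = 0.291.

0.291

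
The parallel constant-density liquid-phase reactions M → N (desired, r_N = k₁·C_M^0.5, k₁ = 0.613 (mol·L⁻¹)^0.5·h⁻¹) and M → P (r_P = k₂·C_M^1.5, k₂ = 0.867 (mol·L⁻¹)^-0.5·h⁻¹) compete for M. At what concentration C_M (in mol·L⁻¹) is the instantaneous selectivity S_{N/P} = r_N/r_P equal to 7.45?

S_{N/P} = (k₁/k₂)·C_M⁻¹ ⇒ C_M = (S·k₂/k₁)^(-1).
= (7.45×0.867/0.613)^(-1) = (10.54)^(-1) = 0.0949 mol·L⁻¹.

0.0949 mol·L⁻¹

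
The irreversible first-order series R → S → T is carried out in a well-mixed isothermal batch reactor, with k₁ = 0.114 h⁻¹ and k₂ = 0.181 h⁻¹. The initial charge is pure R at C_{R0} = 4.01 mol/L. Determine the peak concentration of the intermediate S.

At the optimum, C_{S,max}/C_{R0} = (k₁/k₂)^[k₂/(k₂−k₁)].
= (0.114/0.181)^(0.181/(0.181−0.114)) = (0.6298)^(2.701) = 0.2868.
C_{S,max} = 0.2868×4.01 = 1.15 mol/L.

1.15 mol/L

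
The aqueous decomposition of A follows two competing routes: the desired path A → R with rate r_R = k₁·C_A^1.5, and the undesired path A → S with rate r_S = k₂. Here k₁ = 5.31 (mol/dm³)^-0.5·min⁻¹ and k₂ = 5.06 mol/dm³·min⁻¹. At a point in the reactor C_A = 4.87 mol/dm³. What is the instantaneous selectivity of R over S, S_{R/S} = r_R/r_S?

S_{R/S} = r_R/r_S = (k₁·C_A^1.5)/(k₂) = (k₁/k₂)·C_A^1.5.
= (5.31×4.870^1.5) / (5.06) = 57.07/5.060 = 11.3.
Since the desired path is higher order in A, keeping C_A high (PFR or concentrated feed) favours R.

11.3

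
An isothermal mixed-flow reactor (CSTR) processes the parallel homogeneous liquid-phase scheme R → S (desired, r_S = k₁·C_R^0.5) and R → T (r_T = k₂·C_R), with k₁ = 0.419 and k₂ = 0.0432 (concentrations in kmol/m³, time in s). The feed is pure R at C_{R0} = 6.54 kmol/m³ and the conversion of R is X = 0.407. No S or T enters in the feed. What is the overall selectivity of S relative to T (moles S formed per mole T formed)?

4.93

Exit C_R = C_{R0}(1−X) = 6.54×0.593 = 3.878 kmol/m³.
A CSTR operates uniformly at the exit composition, giving r_S = 0.8251 and r_T = 0.1675 (each k·C_R^n at C_R = 3.878).
Overall selectivity = C_S/C_T = r_Sτ/(r_Tτ) = r_S/r_T = 4.93.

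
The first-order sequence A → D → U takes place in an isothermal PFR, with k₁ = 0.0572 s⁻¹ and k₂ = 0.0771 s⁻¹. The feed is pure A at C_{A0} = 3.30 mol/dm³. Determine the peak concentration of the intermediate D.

1.04 mol/dm³

At the optimum, C_{D,max}/C_{A0} = (k₁/k₂)^[k₂/(k₂−k₁)].
= (0.0572/0.0771)^(0.0771/(0.0771−0.0572)) = (0.7419)^(3.874) = 0.3145.
C_{D,max} = 0.3145×3.30 = 1.04 mol/dm³.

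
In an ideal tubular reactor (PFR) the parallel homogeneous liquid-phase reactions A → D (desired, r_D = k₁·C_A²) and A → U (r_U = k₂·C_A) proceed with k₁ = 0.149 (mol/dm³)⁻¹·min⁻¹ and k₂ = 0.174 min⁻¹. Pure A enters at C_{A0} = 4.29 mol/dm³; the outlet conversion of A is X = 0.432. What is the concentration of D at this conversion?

1.37 mol/dm³

C_A = C_{A0}(1−X) = 2.437 mol/dm³.
Along a PFR/batch, dC_U/dC_A = −r_U/(r_D+r_U) = −k₂/(k₂+k₁·C_A).
Integrating from C_{A0} to C_A: C_U = (0.174/0.149)·ln[(0.174+0.149·4.29)/(0.174+0.149·2.44)] = 1.168·ln(0.8132/0.5371) = 0.4845 mol/dm³.
Then C_D = (C_{A0}−C_A) − C_U = 1.853 − 0.4845 = 1.369 mol/dm³.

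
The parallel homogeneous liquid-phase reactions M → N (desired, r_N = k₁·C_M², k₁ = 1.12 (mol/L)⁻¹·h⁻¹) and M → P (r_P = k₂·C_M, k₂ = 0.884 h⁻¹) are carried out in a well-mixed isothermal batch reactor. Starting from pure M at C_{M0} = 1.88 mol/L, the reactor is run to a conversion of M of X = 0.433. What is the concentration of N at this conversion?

C_M = C_{M0}(1−X) = 1.066 mol/L.
Along a PFR/batch, dC_P/dC_M = −r_P/(r_N+r_P) = −k₂/(k₂+k₁·C_M).
Integrating from C_{M0} to C_M: C_P = (0.884/1.12)·ln[(0.884+1.12·1.88)/(0.884+1.12·1.07)] = 0.7893·ln(2.990/2.078) = 0.2871 mol/L.
Then C_N = (C_{M0}−C_M) − C_P = 0.8140 − 0.2871 = 0.5269 mol/L.

0.527 mol/L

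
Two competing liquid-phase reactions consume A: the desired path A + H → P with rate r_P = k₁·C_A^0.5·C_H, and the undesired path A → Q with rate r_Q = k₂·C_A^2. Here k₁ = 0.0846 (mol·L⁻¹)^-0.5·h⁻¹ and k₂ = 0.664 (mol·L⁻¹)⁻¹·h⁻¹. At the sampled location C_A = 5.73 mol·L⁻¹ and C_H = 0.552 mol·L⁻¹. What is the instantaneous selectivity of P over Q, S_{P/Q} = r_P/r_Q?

0.00513

S_{P/Q} = r_P/r_Q = (k₁·C_A^0.5·C_H)/(k₂·C_A^2) = (k₁/k₂)·C_A^-1.5·C_H.
= (0.0846×5.730^0.5×0.5520) / (0.664×5.730^2) = 0.1118/21.80 = 0.00513.
The undesired path is higher order in A, so low C_A (CSTR or dilute feed) favours P.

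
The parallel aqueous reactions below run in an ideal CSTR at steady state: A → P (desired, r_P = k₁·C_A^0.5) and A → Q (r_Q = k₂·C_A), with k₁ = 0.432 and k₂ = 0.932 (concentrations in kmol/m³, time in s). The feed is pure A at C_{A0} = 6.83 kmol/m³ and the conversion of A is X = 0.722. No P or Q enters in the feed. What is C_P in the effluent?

1.24 kmol/m³

Exit C_A = C_{A0}(1−X) = 6.83×0.278 = 1.899 kmol/m³.
In a CSTR the entire volume is at exit conditions, so r_P = 0.432×1.899^0.5 = 0.5953 and r_Q = 0.932×1.899 = 1.770.
Fraction of consumed A going to P: r_P/(r_P+r_Q) = 0.2517.
C_P = 0.2517·C_{A0}·X = 0.2517×6.83×0.722 = 1.24 kmol/m³.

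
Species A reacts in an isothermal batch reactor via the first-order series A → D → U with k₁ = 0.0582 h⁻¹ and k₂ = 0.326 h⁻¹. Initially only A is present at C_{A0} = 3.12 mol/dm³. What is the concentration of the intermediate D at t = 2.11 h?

0.259 mol/dm³

The intermediate concentration in a first-order A→B→C sequence is C_D = k₁C_{A0}(e^(−k₁t) − e^(−k₂t))/(k₂−k₁).
e^(−k₁t) = e^(−0.0582×2.11) = e^(−0.1228) = 0.8844; e^(−k₂t) = e^(−0.6879) = 0.5027.
C_D = 0.0582×3.12/(0.326−0.0582) × (0.8844−0.5027) = 0.6781×0.3818 = 0.2589 mol/dm³.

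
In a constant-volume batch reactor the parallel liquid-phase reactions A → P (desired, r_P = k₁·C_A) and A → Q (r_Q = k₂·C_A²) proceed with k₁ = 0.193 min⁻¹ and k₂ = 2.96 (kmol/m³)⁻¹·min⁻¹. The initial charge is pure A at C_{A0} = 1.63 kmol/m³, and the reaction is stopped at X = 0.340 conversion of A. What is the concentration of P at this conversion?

C_A = C_{A0}(1−X) = 1.076 kmol/m³.
Along a PFR/batch, dC_P/dC_A = −r_P/(r_P+r_Q) = −k₁/(k₁+k₂·C_A).
Integrating from C_{A0} to C_A: C_P = (0.193/2.96)·ln[(0.193+2.96·1.63)/(0.193+2.96·1.08)] = 0.06520·ln(5.018/3.377) = 0.02581 kmol/m³.

0.0258 kmol/m³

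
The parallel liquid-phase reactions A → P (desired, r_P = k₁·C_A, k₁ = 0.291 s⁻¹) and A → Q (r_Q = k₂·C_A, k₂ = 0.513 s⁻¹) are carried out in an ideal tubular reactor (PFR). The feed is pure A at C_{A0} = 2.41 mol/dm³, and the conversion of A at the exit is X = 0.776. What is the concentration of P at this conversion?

0.677 mol/dm³

C_A = C_{A0}(1−X) = 0.5398 mol/dm³.
Both paths are first order in A, so the instantaneous fraction to P is constant: dC_P/d(−C_A) = k₁/(k₁+k₂) = 0.3619.
C_P = 0.3619·(C_{A0}−C_A) = 0.3619×1.870 = 0.677 mol/dm³.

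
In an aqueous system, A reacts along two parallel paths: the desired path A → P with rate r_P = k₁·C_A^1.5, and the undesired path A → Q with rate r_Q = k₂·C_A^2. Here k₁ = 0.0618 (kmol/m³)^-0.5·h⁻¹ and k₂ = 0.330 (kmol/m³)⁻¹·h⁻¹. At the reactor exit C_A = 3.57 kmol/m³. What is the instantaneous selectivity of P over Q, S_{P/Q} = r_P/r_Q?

0.0991

S_{P/Q} = r_P/r_Q = (k₁·C_A^1.5)/(k₂·C_A^2) = (k₁/k₂)·C_A^-0.5.
= (0.0618×3.570^1.5) / (0.330×3.570^2) = 0.4169/4.206 = 0.0991.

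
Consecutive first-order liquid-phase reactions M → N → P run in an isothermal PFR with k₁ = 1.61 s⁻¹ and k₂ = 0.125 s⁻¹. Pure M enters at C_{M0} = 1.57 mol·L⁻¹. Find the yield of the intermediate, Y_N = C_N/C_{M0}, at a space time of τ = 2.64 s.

For first-order series with pure M initially, C_N(τ) = k₁C_{M0}/(k₂−k₁)·(e^(−k₁τ) − e^(−k₂τ)).
e^(−k₁τ) = e^(−1.61×2.64) = e^(−4.250) = 0.01426; e^(−k₂τ) = e^(−0.3300) = 0.7189.
C_N = 1.61×1.57/(0.125−1.61) × (0.01426−0.7189) = (-1.702)×(-0.7047) = 1.199 mol·L⁻¹.
Y_N = C_N/C_{M0} = 1.199/1.57 = 0.764.

0.764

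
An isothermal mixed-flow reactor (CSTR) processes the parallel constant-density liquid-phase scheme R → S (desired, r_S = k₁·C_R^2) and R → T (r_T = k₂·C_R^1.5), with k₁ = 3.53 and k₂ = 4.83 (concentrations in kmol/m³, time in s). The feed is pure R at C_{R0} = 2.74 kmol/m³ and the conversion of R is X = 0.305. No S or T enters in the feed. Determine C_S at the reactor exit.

0.420 kmol/m³

Exit C_R = C_{R0}(1−X) = 2.74×0.695 = 1.904 kmol/m³.
In a CSTR the entire volume is at exit conditions, so r_S = 3.53×1.904^2 = 12.80 and r_T = 4.83×1.904^1.5 = 12.69.
Fraction of consumed R going to S: r_S/(r_S+r_T) = 0.5021.
C_S = 0.5021·C_{R0}·X = 0.5021×2.74×0.305 = 0.420 kmol/m³.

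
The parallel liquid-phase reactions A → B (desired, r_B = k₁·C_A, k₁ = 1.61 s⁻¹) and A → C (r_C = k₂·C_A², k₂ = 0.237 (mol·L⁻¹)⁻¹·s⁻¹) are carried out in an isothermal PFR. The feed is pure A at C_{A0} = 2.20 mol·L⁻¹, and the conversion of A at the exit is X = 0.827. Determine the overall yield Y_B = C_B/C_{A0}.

0.698

C_A = C_{A0}(1−X) = 0.3806 mol·L⁻¹.
Along a PFR/batch, dC_B/dC_A = −r_B/(r_B+r_C) = −k₁/(k₁+k₂·C_A).
Integrating from C_{A0} to C_A: C_B = (1.61/0.237)·ln[(1.61+0.237·2.20)/(1.61+0.237·0.381)] = 6.793·ln(2.131/1.700) = 1.535 mol·L⁻¹.
Y_B = C_B/C_{A0} = 1.535/2.20 = 0.698.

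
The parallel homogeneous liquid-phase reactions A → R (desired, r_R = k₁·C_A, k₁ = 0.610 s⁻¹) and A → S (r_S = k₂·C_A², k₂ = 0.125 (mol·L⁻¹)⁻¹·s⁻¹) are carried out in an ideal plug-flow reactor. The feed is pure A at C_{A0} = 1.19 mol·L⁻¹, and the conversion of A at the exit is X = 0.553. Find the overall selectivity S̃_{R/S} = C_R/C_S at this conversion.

C_A = C_{A0}(1−X) = 0.5319 mol·L⁻¹.
Along a PFR/batch, dC_R/dC_A = −r_R/(r_R+r_S) = −k₁/(k₁+k₂·C_A).
Integrating from C_{A0} to C_A: C_R = (0.610/0.125)·ln[(0.610+0.125·1.19)/(0.610+0.125·0.532)] = 4.880·ln(0.7588/0.6765) = 0.5600 mol·L⁻¹.
C_S = (C_{A0}−C_A)−C_R = 0.09808 mol·L⁻¹; S̃_{R/S} = 0.5600/0.09808 = 5.71.

5.71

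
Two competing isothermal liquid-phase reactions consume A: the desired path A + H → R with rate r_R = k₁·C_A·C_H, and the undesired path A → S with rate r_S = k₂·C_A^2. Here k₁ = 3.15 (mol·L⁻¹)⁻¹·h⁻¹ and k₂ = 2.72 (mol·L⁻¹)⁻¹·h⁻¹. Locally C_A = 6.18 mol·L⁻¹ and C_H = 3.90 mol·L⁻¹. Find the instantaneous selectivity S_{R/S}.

S_{R/S} = r_R/r_S = (k₁·C_A·C_H)/(k₂·C_A^2) = (k₁/k₂)·C_A⁻¹·C_H.
= (3.15×6.180×3.900) / (2.72×6.180^2) = 75.92/103.9 = 0.731.
The undesired path is higher order in A, so low C_A (CSTR or dilute feed) favours R.

0.731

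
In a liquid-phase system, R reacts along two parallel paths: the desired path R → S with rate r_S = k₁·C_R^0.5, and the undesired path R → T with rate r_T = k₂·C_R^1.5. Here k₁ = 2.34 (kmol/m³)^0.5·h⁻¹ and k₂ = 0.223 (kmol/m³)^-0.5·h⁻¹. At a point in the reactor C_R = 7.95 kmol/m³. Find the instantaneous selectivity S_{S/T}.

S_{S/T} = r_S/r_T = (k₁·C_R^0.5)/(k₂·C_R^1.5) = (k₁/k₂)·C_R⁻¹.
= (2.34×7.950^0.5) / (0.223×7.950^1.5) = 6.598/4.999 = 1.32.

1.32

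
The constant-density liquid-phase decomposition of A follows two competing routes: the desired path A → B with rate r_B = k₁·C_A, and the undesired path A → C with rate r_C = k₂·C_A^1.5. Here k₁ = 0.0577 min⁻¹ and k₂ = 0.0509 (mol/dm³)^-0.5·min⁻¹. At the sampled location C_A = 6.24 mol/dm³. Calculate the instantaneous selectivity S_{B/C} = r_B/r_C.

0.454

S_{B/C} = r_B/r_C = (k₁·C_A)/(k₂·C_A^1.5) = (k₁/k₂)·C_A^-0.5.
= (0.0577×6.240) / (0.0509×6.240^1.5) = 0.3600/0.7934 = 0.454.
The undesired path is higher order in A, so low C_A (CSTR or dilute feed) favours B.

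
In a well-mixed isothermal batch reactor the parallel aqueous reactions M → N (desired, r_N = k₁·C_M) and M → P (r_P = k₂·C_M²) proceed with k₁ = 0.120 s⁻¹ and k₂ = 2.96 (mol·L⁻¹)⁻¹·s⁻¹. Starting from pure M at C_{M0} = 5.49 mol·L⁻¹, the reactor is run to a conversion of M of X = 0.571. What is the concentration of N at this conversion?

C_M = C_{M0}(1−X) = 2.355 mol·L⁻¹.
Along a PFR/batch, dC_N/dC_M = −r_N/(r_N+r_P) = −k₁/(k₁+k₂·C_M).
Integrating from C_{M0} to C_M: C_N = (0.120/2.96)·ln[(0.120+2.96·5.49)/(0.120+2.96·2.36)] = 0.04054·ln(16.37/7.091) = 0.03392 mol·L⁻¹.

0.0339 mol·L⁻¹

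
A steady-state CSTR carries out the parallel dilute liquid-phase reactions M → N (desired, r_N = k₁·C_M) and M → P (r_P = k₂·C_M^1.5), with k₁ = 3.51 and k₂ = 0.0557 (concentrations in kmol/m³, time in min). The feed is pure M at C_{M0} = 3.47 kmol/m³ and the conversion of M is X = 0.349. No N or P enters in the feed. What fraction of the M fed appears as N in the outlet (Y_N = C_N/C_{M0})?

Exit C_M = C_{M0}(1−X) = 3.47×0.651 = 2.259 kmol/m³.
A CSTR operates uniformly at the exit composition, giving r_N = 7.929 and r_P = 0.1891 (each k·C_M^n at C_M = 2.259).
Fraction of consumed M going to N: r_N/(r_N+r_P) = 0.9767.
C_N = 0.9767·C_{M0}·X = 0.9767×3.47×0.349 = 1.18 kmol/m³; Y_N = C_N/C_{M0} = 0.341.

0.341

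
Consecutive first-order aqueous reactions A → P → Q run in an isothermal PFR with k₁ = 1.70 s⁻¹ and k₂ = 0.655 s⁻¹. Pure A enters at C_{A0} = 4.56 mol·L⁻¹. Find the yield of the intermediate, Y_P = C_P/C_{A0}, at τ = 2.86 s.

The intermediate concentration in a first-order A→B→C sequence is C_P = k₁C_{A0}(e^(−k₁τ) − e^(−k₂τ))/(k₂−k₁).
e^(−k₁τ) = e^(−1.70×2.86) = e^(−4.862) = 0.007735; e^(−k₂τ) = e^(−1.873) = 0.1536.
C_P = 1.70×4.56/(0.655−1.70) × (0.007735−0.1536) = (-7.418)×(-0.1459) = 1.082 mol·L⁻¹.
Y_P = C_P/C_{A0} = 1.082/4.56 = 0.237.

0.237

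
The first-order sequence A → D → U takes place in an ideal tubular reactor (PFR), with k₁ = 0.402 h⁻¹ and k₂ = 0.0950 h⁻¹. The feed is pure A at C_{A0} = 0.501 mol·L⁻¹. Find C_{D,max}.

At the optimum, C_{D,max}/C_{A0} = (k₁/k₂)^[k₂/(k₂−k₁)].
= (0.402/0.0950)^(0.0950/(0.0950−0.402)) = (4.232)^(-0.3094) = 0.6399.
C_{D,max} = 0.6399×0.501 = 0.321 mol·L⁻¹.

0.321 mol·L⁻¹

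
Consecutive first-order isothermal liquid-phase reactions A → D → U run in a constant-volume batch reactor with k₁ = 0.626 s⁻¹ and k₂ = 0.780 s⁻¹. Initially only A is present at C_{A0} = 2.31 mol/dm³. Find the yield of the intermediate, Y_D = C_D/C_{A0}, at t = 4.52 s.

0.120

Solving the coupled first-order balances gives C_D(t) = [k₁/(k₂−k₁)]·C_{A0}·(e^(−k₁t) − e^(−k₂t)).
e^(−k₁t) = e^(−0.626×4.52) = e^(−2.830) = 0.05904; e^(−k₂t) = e^(−3.526) = 0.02943.
C_D = 0.626×2.31/(0.780−0.626) × (0.05904−0.02943) = 9.390×0.02961 = 0.2780 mol/dm³.
Y_D = C_D/C_{A0} = 0.2780/2.31 = 0.120.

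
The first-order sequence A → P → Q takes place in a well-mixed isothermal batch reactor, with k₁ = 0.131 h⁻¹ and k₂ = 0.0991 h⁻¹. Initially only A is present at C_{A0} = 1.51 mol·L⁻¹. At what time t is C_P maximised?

Setting dC_P/dt = 0 gives t_opt = ln(k₂/k₁)/(k₂−k₁).
= ln(0.0991/0.131)/(0.0991−0.131) = ln(0.7565)/-0.03190 = -0.2791/-0.03190 = 8.75 h.

8.75 h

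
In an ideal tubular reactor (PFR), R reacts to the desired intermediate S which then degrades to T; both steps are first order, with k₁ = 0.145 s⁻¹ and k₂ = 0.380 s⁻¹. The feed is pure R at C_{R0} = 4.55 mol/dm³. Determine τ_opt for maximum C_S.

4.10 s

The intermediate peaks when r₁ = r₂, i.e. k₁e^(−k₁τ) = k₂e^(−k₂τ), giving τ_opt = ln(k₂/k₁)/(k₂−k₁).
= ln(0.380/0.145)/(0.380−0.145) = ln(2.621)/0.2350 = 0.9634/0.2350 = 4.10 s.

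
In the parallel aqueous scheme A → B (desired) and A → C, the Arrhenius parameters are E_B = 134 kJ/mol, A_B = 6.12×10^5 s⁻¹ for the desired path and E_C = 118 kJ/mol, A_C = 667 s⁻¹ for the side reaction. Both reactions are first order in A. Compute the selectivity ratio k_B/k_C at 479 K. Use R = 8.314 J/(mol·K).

16.5

k_B/k_C = (A_B/A_C)·exp[−(E_B−E_C)/(RT)] = (A_B/A_C)·exp[(E_C−E_B)/(RT)].
(E_C−E_B)/(RT) = (118−134)×10³/(8.314×479) = -16000/3982 = -4.018.
k_B/k_C = (6.12×10^5/667)·exp(-4.018) = 917.5 × 0.01799 = 16.5.
Since E_B > E_C, raising the temperature improves selectivity toward B.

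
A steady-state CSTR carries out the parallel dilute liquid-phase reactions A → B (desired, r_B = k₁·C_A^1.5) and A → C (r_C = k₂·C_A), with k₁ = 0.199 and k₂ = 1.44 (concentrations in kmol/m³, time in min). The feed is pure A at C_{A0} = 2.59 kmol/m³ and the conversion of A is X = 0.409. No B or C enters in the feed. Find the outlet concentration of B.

Exit C_A = C_{A0}(1−X) = 2.59×0.591 = 1.531 kmol/m³.
Rates in a CSTR are evaluated at the outlet concentration: r_B = 0.199×1.531^1.5 = 0.3769, r_C = 1.44×1.531 = 2.204.
Fraction of consumed A going to B: r_B/(r_B+r_C) = 0.1460.
C_B = 0.1460·C_{A0}·X = 0.1460×2.59×0.409 = 0.155 kmol/m³.

0.155 kmol/m³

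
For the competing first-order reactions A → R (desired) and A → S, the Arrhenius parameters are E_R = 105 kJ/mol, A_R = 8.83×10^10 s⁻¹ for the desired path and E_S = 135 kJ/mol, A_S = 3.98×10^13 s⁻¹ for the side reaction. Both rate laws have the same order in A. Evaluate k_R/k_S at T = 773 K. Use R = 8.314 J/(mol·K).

0.236

With equal orders, S_{R/S} = k_R/k_S = (A_R/A_S)·exp[(E_S−E_R)/(RT)].
(E_S−E_R)/(RT) = (135−105)×10³/(8.314×773) = 30000/6427 = 4.668.
k_R/k_S = (8.83×10^10/3.98×10^13)·exp(4.668) = 0.002219 × 106.5 = 0.236.
Since E_R < E_S, lowering the temperature improves selectivity toward R.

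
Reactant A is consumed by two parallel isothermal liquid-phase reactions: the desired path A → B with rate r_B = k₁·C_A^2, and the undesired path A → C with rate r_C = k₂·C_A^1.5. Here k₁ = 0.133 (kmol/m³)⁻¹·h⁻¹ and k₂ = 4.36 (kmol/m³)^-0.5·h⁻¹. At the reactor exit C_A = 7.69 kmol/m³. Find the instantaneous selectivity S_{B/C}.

S_{B/C} = r_B/r_C = (k₁·C_A^2)/(k₂·C_A^1.5) = (k₁/k₂)·C_A^0.5.
= (0.133×7.690^2) / (4.36×7.690^1.5) = 7.865/92.98 = 0.0846.
Since the desired path is higher order in A, keeping C_A high (PFR or concentrated feed) favours B.

0.0846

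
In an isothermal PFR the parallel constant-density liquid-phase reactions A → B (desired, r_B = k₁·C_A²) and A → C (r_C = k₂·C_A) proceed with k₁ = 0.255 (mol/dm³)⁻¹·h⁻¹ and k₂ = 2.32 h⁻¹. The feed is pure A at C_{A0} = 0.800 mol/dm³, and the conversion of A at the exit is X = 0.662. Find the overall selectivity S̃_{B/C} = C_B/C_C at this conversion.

0.0586

C_A = C_{A0}(1−X) = 0.2704 mol/dm³.
Along a PFR/batch, dC_C/dC_A = −r_C/(r_B+r_C) = −k₂/(k₂+k₁·C_A).
Integrating from C_{A0} to C_A: C_C = (2.32/0.255)·ln[(2.32+0.255·0.800)/(2.32+0.255·0.270)] = 9.098·ln(2.524/2.389) = 0.5003 mol/dm³.
Then C_B = (C_{A0}−C_A) − C_C = 0.5296 − 0.5003 = 0.02930 mol/dm³.
S̃_{B/C} = C_B/C_C = 0.02930/0.5003 = 0.0586.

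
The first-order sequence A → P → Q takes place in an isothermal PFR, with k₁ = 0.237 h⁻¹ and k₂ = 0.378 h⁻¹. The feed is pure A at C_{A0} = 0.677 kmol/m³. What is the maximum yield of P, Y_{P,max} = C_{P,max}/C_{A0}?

0.286

At the optimum, C_{P,max}/C_{A0} = (k₁/k₂)^[k₂/(k₂−k₁)].
= (0.237/0.378)^(0.378/(0.378−0.237)) = (0.6270)^(2.681) = 0.2861.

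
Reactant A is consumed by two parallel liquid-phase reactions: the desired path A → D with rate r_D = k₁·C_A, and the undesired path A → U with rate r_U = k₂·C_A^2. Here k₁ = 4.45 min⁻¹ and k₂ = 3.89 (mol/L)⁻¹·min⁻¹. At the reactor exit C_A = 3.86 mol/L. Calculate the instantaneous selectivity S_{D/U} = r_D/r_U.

0.296

S_{D/U} = r_D/r_U = (k₁·C_A)/(k₂·C_A^2) = (k₁/k₂)·C_A⁻¹.
= (4.45×3.860) / (3.89×3.860^2) = 17.18/57.96 = 0.296.
The undesired path is higher order in A, so low C_A (CSTR or dilute feed) favours D.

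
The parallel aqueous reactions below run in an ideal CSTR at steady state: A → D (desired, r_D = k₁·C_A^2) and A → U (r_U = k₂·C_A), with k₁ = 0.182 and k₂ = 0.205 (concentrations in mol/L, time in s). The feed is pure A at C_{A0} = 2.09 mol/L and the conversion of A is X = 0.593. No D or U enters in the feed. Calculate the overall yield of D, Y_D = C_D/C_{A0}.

0.255

Exit C_A = C_{A0}(1−X) = 2.09×0.407 = 0.8506 mol/L.
Rates in a CSTR are evaluated at the outlet concentration: r_D = 0.182×0.8506^2 = 0.1317, r_U = 0.205×0.8506 = 0.1744.
Fraction of consumed A going to D: r_D/(r_D+r_U) = 0.4303.
C_D = 0.4303·C_{A0}·X = 0.4303×2.09×0.593 = 0.533 mol/L; Y_D = C_D/C_{A0} = 0.255.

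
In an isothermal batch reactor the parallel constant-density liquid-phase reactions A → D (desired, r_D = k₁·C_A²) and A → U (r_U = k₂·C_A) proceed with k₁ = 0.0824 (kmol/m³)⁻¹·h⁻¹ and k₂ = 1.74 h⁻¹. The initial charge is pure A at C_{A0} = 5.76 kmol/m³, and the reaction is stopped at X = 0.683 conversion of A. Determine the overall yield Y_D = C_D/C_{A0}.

0.103

C_A = C_{A0}(1−X) = 1.826 kmol/m³.
Along a PFR/batch, dC_U/dC_A = −r_U/(r_D+r_U) = −k₂/(k₂+k₁·C_A).
Integrating from C_{A0} to C_A: C_U = (1.74/0.0824)·ln[(1.74+0.0824·5.76)/(1.74+0.0824·1.83)] = 21.12·ln(2.215/1.890) = 3.342 kmol/m³.
Then C_D = (C_{A0}−C_A) − C_U = 3.934 − 3.342 = 0.5921 kmol/m³.
Y_D = C_D/C_{A0} = 0.5921/5.76 = 0.103.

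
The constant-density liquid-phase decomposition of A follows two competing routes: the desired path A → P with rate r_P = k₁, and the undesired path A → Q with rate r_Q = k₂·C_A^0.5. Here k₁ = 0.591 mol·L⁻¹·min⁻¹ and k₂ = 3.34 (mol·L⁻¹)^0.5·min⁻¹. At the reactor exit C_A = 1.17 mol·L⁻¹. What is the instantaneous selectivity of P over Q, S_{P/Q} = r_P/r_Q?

S_{P/Q} = r_P/r_Q = (k₁)/(k₂·C_A^0.5) = (k₁/k₂)·C_A^-0.5.
= (0.591) / (3.34×1.170^0.5) = 0.5910/3.613 = 0.164.
The undesired path is higher order in A, so low C_A (CSTR or dilute feed) favours P.

0.164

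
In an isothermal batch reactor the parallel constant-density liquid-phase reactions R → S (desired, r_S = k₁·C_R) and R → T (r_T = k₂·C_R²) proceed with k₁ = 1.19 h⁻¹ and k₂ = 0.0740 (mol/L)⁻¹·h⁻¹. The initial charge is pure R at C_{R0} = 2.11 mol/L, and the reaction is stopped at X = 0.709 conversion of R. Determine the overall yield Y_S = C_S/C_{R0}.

C_R = C_{R0}(1−X) = 0.6140 mol/L.
Along a PFR/batch, dC_S/dC_R = −r_S/(r_S+r_T) = −k₁/(k₁+k₂·C_R).
Integrating from C_{R0} to C_R: C_S = (1.19/0.0740)·ln[(1.19+0.0740·2.11)/(1.19+0.0740·0.614)] = 16.08·ln(1.346/1.235) = 1.380 mol/L.
Y_S = C_S/C_{R0} = 1.380/2.11 = 0.654.

0.654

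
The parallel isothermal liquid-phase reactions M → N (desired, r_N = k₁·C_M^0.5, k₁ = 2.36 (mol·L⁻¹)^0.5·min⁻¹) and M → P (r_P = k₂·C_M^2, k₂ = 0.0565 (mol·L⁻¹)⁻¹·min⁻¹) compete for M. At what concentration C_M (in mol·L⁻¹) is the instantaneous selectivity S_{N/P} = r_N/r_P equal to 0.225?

S_{N/P} = (k₁/k₂)·C_M^-1.5 ⇒ C_M = (S·k₂/k₁)^(1/(-1.5)).
= (0.225×0.0565/2.36)^(-0.6667) = (0.005387)^(-0.6667) = 32.5 mol·L⁻¹.

32.5 mol·L⁻¹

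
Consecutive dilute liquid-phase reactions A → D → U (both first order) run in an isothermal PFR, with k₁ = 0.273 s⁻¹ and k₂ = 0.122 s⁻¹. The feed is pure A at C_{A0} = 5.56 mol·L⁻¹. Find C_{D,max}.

2.90 mol·L⁻¹

Evaluating C_D at τ_opt = ln(k₂/k₁)/(k₂−k₁) gives C_{D,max}/C_{A0} = (k₁/k₂)^[k₂/(k₂−k₁)].
= (0.273/0.122)^(0.122/(0.122−0.273)) = (2.238)^(-0.8079) = 0.5216.
C_{D,max} = 0.5216×5.56 = 2.90 mol·L⁻¹.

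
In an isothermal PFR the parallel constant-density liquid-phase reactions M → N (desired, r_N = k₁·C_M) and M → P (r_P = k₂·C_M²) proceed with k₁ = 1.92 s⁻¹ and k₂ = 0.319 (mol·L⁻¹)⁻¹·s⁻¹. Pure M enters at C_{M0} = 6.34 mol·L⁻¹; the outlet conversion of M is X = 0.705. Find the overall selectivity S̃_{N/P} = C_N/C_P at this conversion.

1.53

C_M = C_{M0}(1−X) = 1.870 mol·L⁻¹.
Along a PFR/batch, dC_N/dC_M = −r_N/(r_N+r_P) = −k₁/(k₁+k₂·C_M).
Integrating from C_{M0} to C_M: C_N = (1.92/0.319)·ln[(1.92+0.319·6.34)/(1.92+0.319·1.87)] = 6.019·ln(3.942/2.517) = 2.702 mol·L⁻¹.
C_P = (C_{M0}−C_M)−C_N = 1.768 mol·L⁻¹; S̃_{N/P} = 2.702/1.768 = 1.53.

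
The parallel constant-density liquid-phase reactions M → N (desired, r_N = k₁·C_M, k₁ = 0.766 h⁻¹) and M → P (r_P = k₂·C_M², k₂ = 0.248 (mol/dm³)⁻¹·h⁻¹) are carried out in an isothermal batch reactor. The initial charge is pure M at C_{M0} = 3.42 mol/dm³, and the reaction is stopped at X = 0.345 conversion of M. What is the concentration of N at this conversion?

0.618 mol/dm³

C_M = C_{M0}(1−X) = 2.240 mol/dm³.
Along a PFR/batch, dC_N/dC_M = −r_N/(r_N+r_P) = −k₁/(k₁+k₂·C_M).
Integrating from C_{M0} to C_M: C_N = (0.766/0.248)·ln[(0.766+0.248·3.42)/(0.766+0.248·2.24)] = 3.089·ln(1.614/1.322) = 0.6178 mol/dm³.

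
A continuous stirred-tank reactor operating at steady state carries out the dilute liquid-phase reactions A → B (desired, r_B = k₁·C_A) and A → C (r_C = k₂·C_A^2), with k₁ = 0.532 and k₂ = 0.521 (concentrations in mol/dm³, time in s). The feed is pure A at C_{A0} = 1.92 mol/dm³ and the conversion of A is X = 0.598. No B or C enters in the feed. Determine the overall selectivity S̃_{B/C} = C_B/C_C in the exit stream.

Exit C_A = C_{A0}(1−X) = 1.92×0.402 = 0.7718 mol/dm³.
A CSTR operates uniformly at the exit composition, giving r_B = 0.4106 and r_C = 0.3104 (each k·C_A^n at C_A = 0.7718).
Overall selectivity = C_B/C_C = r_Bτ/(r_Cτ) = r_B/r_C = 1.32.

1.32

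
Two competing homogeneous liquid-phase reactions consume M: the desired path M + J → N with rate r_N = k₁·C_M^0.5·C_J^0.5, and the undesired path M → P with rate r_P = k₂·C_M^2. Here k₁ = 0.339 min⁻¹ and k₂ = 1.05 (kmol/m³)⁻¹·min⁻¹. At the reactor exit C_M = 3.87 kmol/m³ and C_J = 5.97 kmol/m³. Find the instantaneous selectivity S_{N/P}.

S_{N/P} = r_N/r_P = (k₁·C_M^0.5·C_J^0.5)/(k₂·C_M^2) = (k₁/k₂)·C_M^-1.5·C_J^0.5.
= (0.339×3.870^0.5×5.970^0.5) / (1.05×3.870^2) = 1.629/15.73 = 0.104.

0.104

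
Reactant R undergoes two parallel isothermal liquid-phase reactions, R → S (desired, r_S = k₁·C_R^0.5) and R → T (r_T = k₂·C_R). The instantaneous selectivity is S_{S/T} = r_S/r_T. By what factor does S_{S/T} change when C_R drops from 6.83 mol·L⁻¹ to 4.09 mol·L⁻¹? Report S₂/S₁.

1.29

S_{S/T} = (k₁/k₂)·C_R^-0.5, so S₂/S₁ = (C_{R,2}/C_{R,1})^-0.5.
= (4.09/6.83)^(-0.5) = (0.5988)^(-0.5) = 1.29.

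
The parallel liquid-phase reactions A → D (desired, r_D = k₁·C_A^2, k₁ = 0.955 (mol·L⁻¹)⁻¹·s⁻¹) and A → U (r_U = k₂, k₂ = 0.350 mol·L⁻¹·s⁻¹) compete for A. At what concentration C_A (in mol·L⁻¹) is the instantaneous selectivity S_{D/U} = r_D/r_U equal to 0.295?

0.329 mol·L⁻¹

S_{D/U} = (k₁/k₂)·C_A^2 ⇒ C_A = (S·k₂/k₁)^(0.5).
= (0.295×0.350/0.955)^(0.5) = (0.1081)^(0.5) = 0.329 mol·L⁻¹.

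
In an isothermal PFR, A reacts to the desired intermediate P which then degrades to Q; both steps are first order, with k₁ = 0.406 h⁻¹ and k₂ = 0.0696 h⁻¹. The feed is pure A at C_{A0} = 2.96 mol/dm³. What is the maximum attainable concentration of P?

2.06 mol/dm³

At the optimum, C_{P,max}/C_{A0} = (k₁/k₂)^[k₂/(k₂−k₁)].
= (0.406/0.0696)^(0.0696/(0.0696−0.406)) = (5.833)^(-0.2069) = 0.6943.
C_{P,max} = 0.6943×2.96 = 2.06 mol/dm³.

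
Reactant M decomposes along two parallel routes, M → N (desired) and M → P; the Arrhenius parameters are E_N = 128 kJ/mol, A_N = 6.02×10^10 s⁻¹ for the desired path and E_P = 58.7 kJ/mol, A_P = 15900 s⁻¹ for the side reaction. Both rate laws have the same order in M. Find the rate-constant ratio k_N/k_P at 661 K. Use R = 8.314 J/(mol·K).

12.6

Since both paths have the same order in M, the concentration cancels and S_{N/P} = k_N/k_P = (A_N/A_P)·exp[(E_P−E_N)/(RT)].
(E_P−E_N)/(RT) = (58.7−128)×10³/(8.314×661) = -69300/5496 = -12.61.
k_N/k_P = (6.02×10^10/15900)·exp(-12.61) = 3.786×10^6 × 3.338×10^-6 = 12.6.
Since E_N > E_P, raising the temperature improves selectivity toward N.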